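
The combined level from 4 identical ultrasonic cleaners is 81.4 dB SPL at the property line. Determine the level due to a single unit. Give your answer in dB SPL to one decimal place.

For N identical incoherent sources L_total = L₁ + 10·log₁₀ N, so L₁ = 81.4 − 10·log₁₀(4) = 81.4 − 6.021.

75.4 dB SPL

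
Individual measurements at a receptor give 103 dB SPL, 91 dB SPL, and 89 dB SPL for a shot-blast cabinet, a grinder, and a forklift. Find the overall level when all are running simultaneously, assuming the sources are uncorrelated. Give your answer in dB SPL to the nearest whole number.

103 dB SPL

Incoherent sources combine by intensity addition: L_total = 10·log₁₀(Σ 10^(L_i/10)).
Σ 10^(L/10) = 10^(103/10) + 10^(91/10) + 10^(89/10) = 2.201e+10.
L_total = 10·log₁₀(2.201e+10) = 103.43 dB SPL.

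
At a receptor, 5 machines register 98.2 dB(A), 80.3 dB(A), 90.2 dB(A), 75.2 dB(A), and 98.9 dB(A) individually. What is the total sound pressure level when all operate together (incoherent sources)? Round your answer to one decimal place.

101.9 dB(A)

Incoherent sources combine by intensity addition: L_total = 10·log₁₀(Σ 10^(L_i/10)).
Σ 10^(L/10) = 10^(98.2/10) + 10^(80.3/10) + 10^(90.2/10) + 10^(75.2/10) + 10^(98.9/10) = 1.556e+10.
L_total = 10·log₁₀(1.556e+10) = 101.92 dB(A).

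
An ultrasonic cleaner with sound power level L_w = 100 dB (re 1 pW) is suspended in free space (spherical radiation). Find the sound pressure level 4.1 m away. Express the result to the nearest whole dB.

77 dB

The power spreads over a sphere of area 4π·r², so L_p = L_w − 10·log₁₀(4π·r²).
4π·r² = 211.2 m², 10·log₁₀ of that is 23.248 dB.
L_p = 100 − 23.248 = 76.75 dB.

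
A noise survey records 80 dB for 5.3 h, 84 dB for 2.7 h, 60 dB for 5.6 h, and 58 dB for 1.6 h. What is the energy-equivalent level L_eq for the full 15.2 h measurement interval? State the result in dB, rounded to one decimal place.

79.0 dB

Weight each interval's intensity by its duration and average over T = 15.2 h:
Σ tᵢ·10^(Lᵢ/10) = 5.3·10^(80/10) + 2.7·10^(84/10) + 5.6·10^(60/10) + 1.6·10^(58/10) = 1.215e+09.
L_eq = 10·log₁₀(1.215e+09/15.2) = 79.03 dB.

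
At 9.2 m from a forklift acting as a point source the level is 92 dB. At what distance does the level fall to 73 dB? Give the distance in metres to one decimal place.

For a point source L₁ − L₂ = 20·log₁₀(r₂/r₁), so r₂ = r₁·10^((L₁−L₂)/20).
r₂ = 9.2·10^((92−73)/20) = 9.2·10^(19.0/20) = 82.00 m.

82.0 m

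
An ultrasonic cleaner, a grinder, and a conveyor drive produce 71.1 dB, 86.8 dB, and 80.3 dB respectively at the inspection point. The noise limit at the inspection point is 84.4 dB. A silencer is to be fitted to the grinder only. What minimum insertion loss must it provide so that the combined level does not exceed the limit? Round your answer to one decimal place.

Fixed contribution from the other sources: Σ 10^(L/10) = 10^(71.1/10) + 10^(80.3/10) = 1.200e+08 (80.79 dB).
The limit corresponds to 10^(84.4/10) = 2.754e+08; subtracting the fixed part leaves 1.554e+08 for the grinder, i.e. 81.91 dB.
Required insertion loss = 86.8 − 81.91 = 4.89 dB.

4.9 dB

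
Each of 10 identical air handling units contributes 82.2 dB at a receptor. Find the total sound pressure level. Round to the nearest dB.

With 10 equal, uncorrelated contributions the intensity is 10× that of one unit, giving a rise of 10·log₁₀ 10.
L_total = 82.2 + 10·log₁₀(10) = 82.2 + 10.000 = 92.20 dB.

92 dB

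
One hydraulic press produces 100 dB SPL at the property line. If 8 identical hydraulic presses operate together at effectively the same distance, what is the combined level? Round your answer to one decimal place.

109.0 dB SPL

N identical incoherent sources raise the level by 10·log₁₀ N.
L_total = 100 + 10·log₁₀(8) = 100 + 9.031 = 109.03 dB SPL.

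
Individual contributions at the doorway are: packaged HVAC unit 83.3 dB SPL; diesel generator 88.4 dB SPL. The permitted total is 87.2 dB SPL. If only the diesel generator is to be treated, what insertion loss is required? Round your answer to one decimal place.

The untreated sources together contribute 10^(83.3/10) = 2.138e+08, i.e. 83.30 dB SPL.
To meet 87.2 dB SPL overall, the treated diesel generator may contribute at most 10^(87.2/10) − 2.138e+08 = 3.110e+08, i.e. 84.93 dB SPL.
So the diesel generator must be reduced from 88.4 to 84.93 dB SPL: IL = 3.47 dB.

3.5 dB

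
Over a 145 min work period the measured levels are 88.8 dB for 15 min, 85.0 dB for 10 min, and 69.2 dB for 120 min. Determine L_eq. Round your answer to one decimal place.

L_eq = 10·log₁₀[(1/T)·Σ tᵢ·10^(Lᵢ/10)] with T = 145 min.
Σ tᵢ·10^(Lᵢ/10) = 15·10^(88.8/10) + 10·10^(85.0/10) + 120·10^(69.2/10) = 1.554e+10.
L_eq = 10·log₁₀(1.554e+10/145) = 80.30 dB.

80.3 dB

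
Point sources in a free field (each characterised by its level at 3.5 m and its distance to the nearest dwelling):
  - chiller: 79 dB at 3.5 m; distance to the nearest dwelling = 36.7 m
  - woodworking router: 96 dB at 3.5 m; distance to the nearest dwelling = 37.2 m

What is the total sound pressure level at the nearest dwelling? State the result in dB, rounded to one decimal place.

Apply inverse-square spreading to bring every level to the receiver, then sum 10^(L/10).
chiller: 79 − 20·log₁₀(36.7/3.5) = 79 − 20.41 = 58.59 dB.
woodworking router: 96 − 20·log₁₀(37.2/3.5) = 96 − 20.53 = 75.47 dB.
Σ 10^(L/10) = 3.596e+07 → L_total = 10·log₁₀(3.596e+07) = 75.56 dB.

75.6 dB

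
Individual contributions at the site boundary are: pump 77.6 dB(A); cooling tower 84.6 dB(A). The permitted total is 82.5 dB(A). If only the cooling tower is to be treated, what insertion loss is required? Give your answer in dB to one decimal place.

Everything except the cooling tower sums to 10^(77.6/10) = 5.754e+07 in linear terms, 77.60 dB(A).
To meet 82.5 dB(A) overall, the treated cooling tower may contribute at most 10^(82.5/10) − 5.754e+07 = 1.203e+08, i.e. 80.80 dB(A).
So the cooling tower must be reduced from 84.6 to 80.80 dB(A): IL = 3.80 dB.

3.8 dB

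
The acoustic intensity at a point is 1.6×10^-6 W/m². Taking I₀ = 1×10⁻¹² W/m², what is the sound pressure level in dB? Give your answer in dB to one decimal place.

L = 10·log₁₀(I/I₀) = 10·log₁₀(1.6×10^-6/10⁻¹²) = 10·log₁₀(1.6×10^6).
L = 10·(0.2041 + 6) = 62.04 dB.

62.0 dB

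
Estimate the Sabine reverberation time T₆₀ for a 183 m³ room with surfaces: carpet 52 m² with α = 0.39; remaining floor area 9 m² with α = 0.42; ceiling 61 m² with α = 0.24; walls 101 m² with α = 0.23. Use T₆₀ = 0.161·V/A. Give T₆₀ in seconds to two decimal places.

A = Σ Sᵢαᵢ = 52·0.39 + 9·0.42 + 61·0.24 + 101·0.23 = 61.93 m².
T₆₀ = 0.161·V/A = 0.161·183/61.93 = 0.476 s.

0.48 s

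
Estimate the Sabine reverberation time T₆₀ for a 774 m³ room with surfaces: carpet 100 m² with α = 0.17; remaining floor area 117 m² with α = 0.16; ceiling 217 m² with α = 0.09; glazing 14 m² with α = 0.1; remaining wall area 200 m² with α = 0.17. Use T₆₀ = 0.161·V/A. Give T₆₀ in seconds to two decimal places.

A = Σ Sᵢαᵢ = 100·0.17 + 117·0.16 + 217·0.09 + 14·0.1 + 200·0.17 = 90.65 m².
T₆₀ = 0.161 × 774 / 90.65 = 1.375 s.

1.37 s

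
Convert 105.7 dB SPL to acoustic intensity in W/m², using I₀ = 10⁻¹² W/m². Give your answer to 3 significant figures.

I/I₀ = 10^(105.7/10) = 3.715e+10, so I = 3.715e+10 × 10⁻¹² W/m².

0.0372 W/m²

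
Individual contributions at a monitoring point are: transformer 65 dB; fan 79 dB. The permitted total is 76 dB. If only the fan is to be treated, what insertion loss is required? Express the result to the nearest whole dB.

3 dB

Fixed contribution from the other source: Σ 10^(L/10) = 10^(65/10) = 3.162e+06 (65.00 dB).
To meet 76 dB overall, the treated fan may contribute at most 10^(76/10) − 3.162e+06 = 3.665e+07, i.e. 75.64 dB.
Required insertion loss = 79 − 75.64 = 3.36 dB.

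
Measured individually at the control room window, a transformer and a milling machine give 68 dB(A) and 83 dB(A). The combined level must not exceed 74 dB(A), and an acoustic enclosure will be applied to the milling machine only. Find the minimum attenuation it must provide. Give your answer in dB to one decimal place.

10.3 dB

The untreated sources together contribute 10^(68/10) = 6.310e+06, i.e. 68.00 dB(A).
The limit corresponds to 10^(74/10) = 2.512e+07; subtracting the fixed part leaves 1.881e+07 for the milling machine, i.e. 72.74 dB(A).
Required insertion loss = 83 − 72.74 = 10.26 dB.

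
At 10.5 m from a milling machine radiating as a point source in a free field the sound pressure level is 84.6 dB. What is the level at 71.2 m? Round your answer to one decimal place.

68.0 dB

For a point source, L₂ = L₁ − 20·log₁₀(r₂/r₁).
L₂ = 84.6 − 20·log₁₀(71.2/10.5) = 84.6 − 16.626 = 67.97 dB.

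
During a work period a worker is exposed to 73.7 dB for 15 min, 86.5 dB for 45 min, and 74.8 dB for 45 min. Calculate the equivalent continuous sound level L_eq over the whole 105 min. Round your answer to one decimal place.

83.2 dB

The energy average is taken in the linear domain: L_eq = 10·log₁₀[(Σ tᵢ·10^(Lᵢ/10))/T], T = 105 min.
Σ tᵢ·10^(Lᵢ/10) = 15·10^(73.7/10) + 45·10^(86.5/10) + 45·10^(74.8/10) = 2.181e+10.
L_eq = 10·log₁₀(2.181e+10/105) = 83.17 dB.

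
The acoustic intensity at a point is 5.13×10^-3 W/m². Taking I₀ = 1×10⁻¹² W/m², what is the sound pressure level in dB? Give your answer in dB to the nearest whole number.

Dividing by I₀ shifts the exponent by 12: I/I₀ = 5.13×10^9.
L = 10·(0.7101 + 9) = 97.10 dB.

97 dB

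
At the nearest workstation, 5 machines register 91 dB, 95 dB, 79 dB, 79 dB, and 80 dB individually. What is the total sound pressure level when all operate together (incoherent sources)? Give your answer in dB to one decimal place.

96.7 dB

For uncorrelated sources the intensities add, so convert each level to linear form, sum, and take 10·log₁₀ of the total.
Σ 10^(L/10) = 10^(91/10) + 10^(95/10) + 10^(79/10) + 10^(79/10) + 10^(80/10) = 4.680e+09.
L_total = 10·log₁₀(4.680e+09) = 96.70 dB.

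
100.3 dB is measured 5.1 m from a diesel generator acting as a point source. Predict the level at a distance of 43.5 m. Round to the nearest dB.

82 dB

Spherical spreading from a point source gives a 20·log₁₀(r₂/r₁) drop.
L₂ = 100.3 − 20·log₁₀(43.5/5.1) = 100.3 − 18.618 = 81.68 dB.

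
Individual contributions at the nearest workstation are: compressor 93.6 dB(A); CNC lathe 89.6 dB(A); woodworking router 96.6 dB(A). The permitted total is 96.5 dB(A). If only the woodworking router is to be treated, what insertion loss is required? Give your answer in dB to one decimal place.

5.6 dB

Everything except the woodworking router sums to 10^(93.6/10) + 10^(89.6/10) = 3.203e+09 in linear terms, 95.06 dB(A).
The limit corresponds to 10^(96.5/10) = 4.467e+09; subtracting the fixed part leaves 1.264e+09 for the woodworking router, i.e. 91.02 dB(A).
Required insertion loss = 96.6 − 91.02 = 5.58 dB.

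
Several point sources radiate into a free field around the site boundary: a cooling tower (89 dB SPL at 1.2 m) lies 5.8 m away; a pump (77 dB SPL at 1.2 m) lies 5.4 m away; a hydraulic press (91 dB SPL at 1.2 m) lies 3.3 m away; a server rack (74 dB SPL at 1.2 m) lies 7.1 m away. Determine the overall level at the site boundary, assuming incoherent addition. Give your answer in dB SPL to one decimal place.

83.1 dB SPL

Apply inverse-square spreading to bring every level to the receiver, then sum 10^(L/10).
cooling tower: 89 − 20·log₁₀(5.8/1.2) = 89 − 13.68 = 75.32 dB SPL.
pump: 77 − 20·log₁₀(5.4/1.2) = 77 − 13.06 = 63.94 dB SPL.
hydraulic press: 91 − 20·log₁₀(3.3/1.2) = 91 − 8.79 = 82.21 dB SPL.
server rack: 74 − 20·log₁₀(7.1/1.2) = 74 − 15.44 = 58.56 dB SPL.
Σ 10^(L/10) = 2.037e+08 → L_total = 10·log₁₀(2.037e+08) = 83.09 dB SPL.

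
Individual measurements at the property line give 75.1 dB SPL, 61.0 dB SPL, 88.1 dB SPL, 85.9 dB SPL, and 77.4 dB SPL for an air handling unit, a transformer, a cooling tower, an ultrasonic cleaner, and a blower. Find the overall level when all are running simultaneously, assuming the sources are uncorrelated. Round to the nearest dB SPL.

Incoherent sources combine by intensity addition: L_total = 10·log₁₀(Σ 10^(L_i/10)).
Σ 10^(L/10) = 10^(75.1/10) + 10^(61.0/10) + 10^(88.1/10) + 10^(85.9/10) + 10^(77.4/10) = 1.123e+09.
L_total = 10·log₁₀(1.123e+09) = 90.50 dB SPL.

91 dB SPL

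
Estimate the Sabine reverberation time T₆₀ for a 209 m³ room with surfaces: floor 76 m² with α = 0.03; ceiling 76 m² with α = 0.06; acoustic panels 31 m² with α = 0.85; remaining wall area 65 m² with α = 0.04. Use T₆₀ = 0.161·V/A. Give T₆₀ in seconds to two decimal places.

A = Σ Sᵢαᵢ = 76·0.03 + 76·0.06 + 31·0.85 + 65·0.04 = 35.79 m².
T₆₀ = 0.161 × 209 / 35.79 = 0.940 s.

0.94 s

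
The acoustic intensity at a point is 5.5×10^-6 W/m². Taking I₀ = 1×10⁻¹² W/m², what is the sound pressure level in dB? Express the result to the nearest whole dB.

67 dB

L = 10·log₁₀(I/I₀) = 10·log₁₀(5.5×10^-6/10⁻¹²) = 10·log₁₀(5.5×10^6).
L = 10·(0.7404 + 6) = 67.40 dB.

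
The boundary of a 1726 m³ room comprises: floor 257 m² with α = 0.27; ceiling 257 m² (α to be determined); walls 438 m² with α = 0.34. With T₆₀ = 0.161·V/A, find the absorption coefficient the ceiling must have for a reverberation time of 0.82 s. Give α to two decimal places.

From T₆₀ = 0.161·V/A, the target T₆₀ = 0.82 s needs A = 0.161·1726/0.82 = 338.89 m².
Absorption from the other surfaces = 257·0.27 + 438·0.34 = 218.31 m², so the ceiling must supply 120.58 m² over 257 m².
α = 120.58/257 = 0.469.

0.47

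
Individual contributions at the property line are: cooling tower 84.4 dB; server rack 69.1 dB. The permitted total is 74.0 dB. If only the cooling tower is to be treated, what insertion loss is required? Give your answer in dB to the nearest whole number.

12 dB

Fixed contribution from the other source: Σ 10^(L/10) = 10^(69.1/10) = 8.128e+06 (69.10 dB).
To meet 74.0 dB overall, the treated cooling tower may contribute at most 10^(74.0/10) − 8.128e+06 = 1.699e+07, i.e. 72.30 dB.
So the cooling tower must be reduced from 84.4 to 72.30 dB: IL = 12.10 dB.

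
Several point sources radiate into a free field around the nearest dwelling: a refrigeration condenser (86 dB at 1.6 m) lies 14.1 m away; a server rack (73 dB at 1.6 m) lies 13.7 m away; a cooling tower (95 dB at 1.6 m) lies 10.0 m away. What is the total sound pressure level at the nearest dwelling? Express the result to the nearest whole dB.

Propagate each source to the receiver with L = L_ref − 20·log₁₀(r/r_ref), then add intensities.
refrigeration condenser: 86 − 20·log₁₀(14.1/1.6) = 86 − 18.90 = 67.10 dB.
server rack: 73 − 20·log₁₀(13.7/1.6) = 73 − 18.65 = 54.35 dB.
cooling tower: 95 − 20·log₁₀(10.0/1.6) = 95 − 15.92 = 79.08 dB.
Σ 10^(L/10) = 8.635e+07 → L_total = 10·log₁₀(8.635e+07) = 79.36 dB.

79 dB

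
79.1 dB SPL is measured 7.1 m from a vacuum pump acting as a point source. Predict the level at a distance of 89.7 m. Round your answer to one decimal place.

Point-source attenuation: ΔL = 20·log₁₀(r₂/r₁) = 20·log₁₀(89.7/7.1) = 22.031 dB.
L₂ = 79.1 − 20·log₁₀(89.7/7.1) = 79.1 − 22.031 = 57.07 dB SPL.

57.1 dB SPL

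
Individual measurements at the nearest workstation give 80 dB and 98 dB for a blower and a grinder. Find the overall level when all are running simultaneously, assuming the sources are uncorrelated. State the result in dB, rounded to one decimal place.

Incoherent sources combine by intensity addition: L_total = 10·log₁₀(Σ 10^(L_i/10)).
Σ 10^(L/10) = 10^(80/10) + 10^(98/10) = 6.410e+09.
L_total = 10·log₁₀(6.410e+09) = 98.07 dB.

98.1 dB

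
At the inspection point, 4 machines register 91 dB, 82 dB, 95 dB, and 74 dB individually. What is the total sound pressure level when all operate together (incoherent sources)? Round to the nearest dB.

97 dB

Incoherent sources combine by intensity addition: L_total = 10·log₁₀(Σ 10^(L_i/10)).
Σ 10^(L/10) = 10^(91/10) + 10^(82/10) + 10^(95/10) + 10^(74/10) = 4.605e+09.
L_total = 10·log₁₀(4.605e+09) = 96.63 dB.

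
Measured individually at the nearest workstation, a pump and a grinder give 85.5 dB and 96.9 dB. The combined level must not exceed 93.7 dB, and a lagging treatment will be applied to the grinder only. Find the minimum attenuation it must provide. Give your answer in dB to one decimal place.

Everything except the grinder sums to 10^(85.5/10) = 3.548e+08 in linear terms, 85.50 dB.
The limit corresponds to 10^(93.7/10) = 2.344e+09; subtracting the fixed part leaves 1.989e+09 for the grinder, i.e. 92.99 dB.
Required insertion loss = 96.9 − 92.99 = 3.91 dB.

3.9 dB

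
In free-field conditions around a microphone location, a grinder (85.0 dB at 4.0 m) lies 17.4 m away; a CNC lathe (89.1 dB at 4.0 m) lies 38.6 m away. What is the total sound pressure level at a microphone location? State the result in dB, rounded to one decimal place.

Apply inverse-square spreading to bring every level to the receiver, then sum 10^(L/10).
grinder: 85.0 − 20·log₁₀(17.4/4.0) = 85.0 − 12.77 = 72.23 dB.
CNC lathe: 89.1 − 20·log₁₀(38.6/4.0) = 89.1 − 19.69 = 69.41 dB.
Σ 10^(L/10) = 2.544e+07 → L_total = 10·log₁₀(2.544e+07) = 74.06 dB.

74.1 dB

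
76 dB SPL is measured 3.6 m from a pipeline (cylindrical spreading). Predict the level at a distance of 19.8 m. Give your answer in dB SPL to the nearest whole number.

Cylindrical spreading from a line source gives a 10·log₁₀(r₂/r₁) drop.
L₂ = 76 − 10·log₁₀(19.8/3.6) = 76 − 7.404 = 68.60 dB SPL.

69 dB SPL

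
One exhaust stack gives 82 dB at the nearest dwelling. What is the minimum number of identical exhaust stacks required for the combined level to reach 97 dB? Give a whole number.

Need L₁ + 10·log₁₀ N ≥ 97, i.e. log₁₀ N ≥ 1.50.
N ≥ 10^(15.0/10) = 31.623, so N = 32.

32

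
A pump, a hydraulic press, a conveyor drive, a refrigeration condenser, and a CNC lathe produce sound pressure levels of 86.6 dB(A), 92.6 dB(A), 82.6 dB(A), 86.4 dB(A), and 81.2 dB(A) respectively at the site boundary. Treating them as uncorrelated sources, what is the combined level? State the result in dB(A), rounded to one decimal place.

Incoherent sources combine by intensity addition: L_total = 10·log₁₀(Σ 10^(L_i/10)).
Σ 10^(L/10) = 10^(86.6/10) + 10^(92.6/10) + 10^(82.6/10) + 10^(86.4/10) + 10^(81.2/10) = 3.027e+09.
L_total = 10·log₁₀(3.027e+09) = 94.81 dB(A).

94.8 dB(A)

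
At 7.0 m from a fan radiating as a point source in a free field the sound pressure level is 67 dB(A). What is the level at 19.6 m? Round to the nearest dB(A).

For a point source, L₂ = L₁ − 20·log₁₀(r₂/r₁).
L₂ = 67 − 20·log₁₀(19.6/7.0) = 67 − 8.943 = 58.06 dB(A).

58 dB(A)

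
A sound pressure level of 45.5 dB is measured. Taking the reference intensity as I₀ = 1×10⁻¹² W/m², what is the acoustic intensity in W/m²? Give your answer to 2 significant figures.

I/I₀ = 10^(45.5/10) = 3.548e+04, so I = 3.548e+04 × 10⁻¹² W/m².

3.5e-08 W/m²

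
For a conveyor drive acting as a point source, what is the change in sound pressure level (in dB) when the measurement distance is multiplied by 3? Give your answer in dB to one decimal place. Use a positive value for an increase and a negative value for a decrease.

Point-source spreading: ΔL = −20·log₁₀(r₂/r₁).
ΔL = −20·log₁₀(3) = -9.54 dB.

-9.5 dB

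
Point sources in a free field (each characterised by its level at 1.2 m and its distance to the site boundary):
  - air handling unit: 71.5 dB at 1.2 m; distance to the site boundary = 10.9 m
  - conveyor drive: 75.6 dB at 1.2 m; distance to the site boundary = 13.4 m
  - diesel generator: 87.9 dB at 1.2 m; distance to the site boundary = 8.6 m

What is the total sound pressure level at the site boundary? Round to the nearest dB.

Propagate each source to the receiver with L = L_ref − 20·log₁₀(r/r_ref), then add intensities.
air handling unit: 71.5 − 20·log₁₀(10.9/1.2) = 71.5 − 19.16 = 52.34 dB.
conveyor drive: 75.6 − 20·log₁₀(13.4/1.2) = 75.6 − 20.96 = 54.64 dB.
diesel generator: 87.9 − 20·log₁₀(8.6/1.2) = 87.9 − 17.11 = 70.79 dB.
Σ 10^(L/10) = 1.247e+07 → L_total = 10·log₁₀(1.247e+07) = 70.96 dB.

71 dB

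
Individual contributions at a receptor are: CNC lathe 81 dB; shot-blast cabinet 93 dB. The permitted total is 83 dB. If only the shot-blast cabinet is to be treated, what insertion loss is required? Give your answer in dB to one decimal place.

14.3 dB

Fixed contribution from the other source: Σ 10^(L/10) = 10^(81/10) = 1.259e+08 (81.00 dB).
The limit corresponds to 10^(83/10) = 1.995e+08; subtracting the fixed part leaves 7.363e+07 for the shot-blast cabinet, i.e. 78.67 dB.
Required insertion loss = 93 − 78.67 = 14.33 dB.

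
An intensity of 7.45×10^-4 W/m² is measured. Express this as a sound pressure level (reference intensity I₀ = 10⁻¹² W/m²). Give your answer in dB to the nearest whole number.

Dividing by I₀ shifts the exponent by 12: I/I₀ = 7.45×10^8.
L = 10·(0.8722 + 8) = 88.72 dB.

89 dB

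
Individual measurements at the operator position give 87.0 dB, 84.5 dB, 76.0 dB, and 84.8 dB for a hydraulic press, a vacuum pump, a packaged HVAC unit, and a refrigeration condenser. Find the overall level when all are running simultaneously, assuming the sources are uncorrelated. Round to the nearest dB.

91 dB

Incoherent sources combine by intensity addition: L_total = 10·log₁₀(Σ 10^(L_i/10)).
Σ 10^(L/10) = 10^(87.0/10) + 10^(84.5/10) + 10^(76.0/10) + 10^(84.8/10) = 1.125e+09.
L_total = 10·log₁₀(1.125e+09) = 90.51 dB.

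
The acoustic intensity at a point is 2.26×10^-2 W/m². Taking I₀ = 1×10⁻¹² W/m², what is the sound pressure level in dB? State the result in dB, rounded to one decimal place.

103.5 dB

Dividing by I₀ shifts the exponent by 12: I/I₀ = 2.26×10^10.
L = 10·(0.3541 + 10) = 103.54 dB.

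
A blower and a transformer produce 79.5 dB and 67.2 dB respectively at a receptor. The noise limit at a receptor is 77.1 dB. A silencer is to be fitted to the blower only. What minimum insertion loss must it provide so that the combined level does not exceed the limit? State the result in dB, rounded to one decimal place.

2.9 dB

Everything except the blower sums to 10^(67.2/10) = 5.248e+06 in linear terms, 67.20 dB.
The limit corresponds to 10^(77.1/10) = 5.129e+07; subtracting the fixed part leaves 4.604e+07 for the blower, i.e. 76.63 dB.
Required insertion loss = 79.5 − 76.63 = 2.87 dB.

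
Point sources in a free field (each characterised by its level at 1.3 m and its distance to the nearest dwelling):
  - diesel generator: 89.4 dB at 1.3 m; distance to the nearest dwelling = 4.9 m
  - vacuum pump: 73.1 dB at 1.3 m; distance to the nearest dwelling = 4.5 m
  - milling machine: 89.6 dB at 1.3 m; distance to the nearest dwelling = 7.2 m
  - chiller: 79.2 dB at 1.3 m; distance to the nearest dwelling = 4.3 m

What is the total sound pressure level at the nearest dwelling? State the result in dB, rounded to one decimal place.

First find each source's level at the receiver (point-source: −20·log₁₀(r/r_ref)), then combine on an intensity basis.
diesel generator: 89.4 − 20·log₁₀(4.9/1.3) = 89.4 − 11.53 = 77.87 dB.
vacuum pump: 73.1 − 20·log₁₀(4.5/1.3) = 73.1 − 10.79 = 62.31 dB.
milling machine: 89.6 − 20·log₁₀(7.2/1.3) = 89.6 − 14.87 = 74.73 dB.
chiller: 79.2 − 20·log₁₀(4.3/1.3) = 79.2 − 10.39 = 68.81 dB.
Σ 10^(L/10) = 1.003e+08 → L_total = 10·log₁₀(1.003e+08) = 80.01 dB.

80.0 dB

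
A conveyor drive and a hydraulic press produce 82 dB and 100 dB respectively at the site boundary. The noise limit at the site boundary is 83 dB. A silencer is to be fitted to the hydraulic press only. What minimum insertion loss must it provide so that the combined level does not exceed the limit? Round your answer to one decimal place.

The untreated sources together contribute 10^(82/10) = 1.585e+08, i.e. 82.00 dB.
The limit corresponds to 10^(83/10) = 1.995e+08; subtracting the fixed part leaves 4.104e+07 for the hydraulic press, i.e. 76.13 dB.
So the hydraulic press must be reduced from 100 to 76.13 dB: IL = 23.87 dB.

23.9 dB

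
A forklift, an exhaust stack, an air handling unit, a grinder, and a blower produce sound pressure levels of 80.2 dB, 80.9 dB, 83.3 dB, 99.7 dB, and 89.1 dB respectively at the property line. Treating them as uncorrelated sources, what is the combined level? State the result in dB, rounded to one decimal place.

Incoherent sources combine by intensity addition: L_total = 10·log₁₀(Σ 10^(L_i/10)).
Σ 10^(L/10) = 10^(80.2/10) + 10^(80.9/10) + 10^(83.3/10) + 10^(99.7/10) + 10^(89.1/10) = 1.059e+10.
L_total = 10·log₁₀(1.059e+10) = 100.25 dB.

100.2 dB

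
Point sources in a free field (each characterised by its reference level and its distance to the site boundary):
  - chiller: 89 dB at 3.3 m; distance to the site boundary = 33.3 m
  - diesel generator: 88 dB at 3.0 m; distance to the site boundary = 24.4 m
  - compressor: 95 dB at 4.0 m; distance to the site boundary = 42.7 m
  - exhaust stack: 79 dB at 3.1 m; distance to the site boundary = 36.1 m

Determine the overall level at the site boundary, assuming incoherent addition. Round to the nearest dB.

Propagate each source to the receiver with L = L_ref − 20·log₁₀(r/r_ref), then add intensities.
chiller: 89 − 20·log₁₀(33.3/3.3) = 89 − 20.08 = 68.92 dB.
diesel generator: 88 − 20·log₁₀(24.4/3.0) = 88 − 18.21 = 69.79 dB.
compressor: 95 − 20·log₁₀(42.7/4.0) = 95 − 20.57 = 74.43 dB.
exhaust stack: 79 − 20·log₁₀(36.1/3.1) = 79 − 21.32 = 57.68 dB.
Σ 10^(L/10) = 4.567e+07 → L_total = 10·log₁₀(4.567e+07) = 76.60 dB.

77 dB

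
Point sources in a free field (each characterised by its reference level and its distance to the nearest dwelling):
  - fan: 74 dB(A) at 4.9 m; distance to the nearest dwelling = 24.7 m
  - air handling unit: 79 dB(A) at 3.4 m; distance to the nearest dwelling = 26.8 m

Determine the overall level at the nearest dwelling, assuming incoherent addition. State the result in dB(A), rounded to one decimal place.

First find each source's level at the receiver (point-source: −20·log₁₀(r/r_ref)), then combine on an intensity basis.
fan: 74 − 20·log₁₀(24.7/4.9) = 74 − 14.05 = 59.95 dB(A).
air handling unit: 79 − 20·log₁₀(26.8/3.4) = 79 − 17.93 = 61.07 dB(A).
Σ 10^(L/10) = 2.267e+06 → L_total = 10·log₁₀(2.267e+06) = 63.55 dB(A).

63.6 dB(A)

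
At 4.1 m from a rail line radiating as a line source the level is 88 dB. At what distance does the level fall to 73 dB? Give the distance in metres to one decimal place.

129.7 m

Line-source spreading drops the level by 10·log₁₀(r₂/r₁); inverting, r₂/r₁ = 10^(ΔL/10).
r₂ = 4.1·10^((88−73)/10) = 4.1·10^(15.0/10) = 129.65 m.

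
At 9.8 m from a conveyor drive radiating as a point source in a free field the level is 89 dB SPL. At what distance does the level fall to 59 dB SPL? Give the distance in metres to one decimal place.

For a point source L₁ − L₂ = 20·log₁₀(r₂/r₁), so r₂ = r₁·10^((L₁−L₂)/20).
r₂ = 9.8·10^((89−59)/20) = 9.8·10^(30.0/20) = 309.90 m.

309.9 m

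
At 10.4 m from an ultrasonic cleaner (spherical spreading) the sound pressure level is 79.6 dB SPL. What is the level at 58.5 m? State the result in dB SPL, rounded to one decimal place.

64.6 dB SPL

For a point source, L₂ = L₁ − 20·log₁₀(r₂/r₁).
L₂ = 79.6 − 20·log₁₀(58.5/10.4) = 79.6 − 15.002 = 64.60 dB SPL.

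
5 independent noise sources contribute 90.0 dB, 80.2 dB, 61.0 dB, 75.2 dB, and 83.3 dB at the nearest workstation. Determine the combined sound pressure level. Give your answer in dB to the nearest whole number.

91 dB

Incoherent sources combine by intensity addition: L_total = 10·log₁₀(Σ 10^(L_i/10)).
Σ 10^(L/10) = 10^(90.0/10) + 10^(80.2/10) + 10^(61.0/10) + 10^(75.2/10) + 10^(83.3/10) = 1.353e+09.
L_total = 10·log₁₀(1.353e+09) = 91.31 dB.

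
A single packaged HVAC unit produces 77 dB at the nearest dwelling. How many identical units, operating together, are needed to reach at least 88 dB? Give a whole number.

Need L₁ + 10·log₁₀ N ≥ 88, i.e. log₁₀ N ≥ 1.10.
N ≥ 10^(11.0/10) = 12.589, so N = 13.

13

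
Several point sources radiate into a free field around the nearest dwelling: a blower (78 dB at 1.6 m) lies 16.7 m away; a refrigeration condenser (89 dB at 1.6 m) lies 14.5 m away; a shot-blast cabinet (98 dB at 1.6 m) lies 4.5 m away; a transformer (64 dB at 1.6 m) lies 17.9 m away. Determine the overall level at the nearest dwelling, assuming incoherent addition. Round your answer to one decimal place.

89.1 dB

Propagate each source to the receiver with L = L_ref − 20·log₁₀(r/r_ref), then add intensities.
blower: 78 − 20·log₁₀(16.7/1.6) = 78 − 20.37 = 57.63 dB.
refrigeration condenser: 89 − 20·log₁₀(14.5/1.6) = 89 − 19.14 = 69.86 dB.
shot-blast cabinet: 98 − 20·log₁₀(4.5/1.6) = 98 − 8.98 = 89.02 dB.
transformer: 64 − 20·log₁₀(17.9/1.6) = 64 − 20.97 = 43.03 dB.
Σ 10^(L/10) = 8.079e+08 → L_total = 10·log₁₀(8.079e+08) = 89.07 dB.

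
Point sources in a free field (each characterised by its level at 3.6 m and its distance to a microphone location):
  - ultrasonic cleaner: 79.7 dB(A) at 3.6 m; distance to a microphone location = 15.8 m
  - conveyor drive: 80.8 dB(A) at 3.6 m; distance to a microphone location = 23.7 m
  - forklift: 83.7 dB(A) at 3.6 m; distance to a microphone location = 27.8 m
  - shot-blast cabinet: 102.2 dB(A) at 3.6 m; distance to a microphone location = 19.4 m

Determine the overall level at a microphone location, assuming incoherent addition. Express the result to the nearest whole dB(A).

88 dB(A)

Apply inverse-square spreading to bring every level to the receiver, then sum 10^(L/10).
ultrasonic cleaner: 79.7 − 20·log₁₀(15.8/3.6) = 79.7 − 12.85 = 66.85 dB(A).
conveyor drive: 80.8 − 20·log₁₀(23.7/3.6) = 80.8 − 16.37 = 64.43 dB(A).
forklift: 83.7 − 20·log₁₀(27.8/3.6) = 83.7 − 17.75 = 65.95 dB(A).
shot-blast cabinet: 102.2 − 20·log₁₀(19.4/3.6) = 102.2 − 14.63 = 87.57 dB(A).
Σ 10^(L/10) = 5.830e+08 → L_total = 10·log₁₀(5.830e+08) = 87.66 dB(A).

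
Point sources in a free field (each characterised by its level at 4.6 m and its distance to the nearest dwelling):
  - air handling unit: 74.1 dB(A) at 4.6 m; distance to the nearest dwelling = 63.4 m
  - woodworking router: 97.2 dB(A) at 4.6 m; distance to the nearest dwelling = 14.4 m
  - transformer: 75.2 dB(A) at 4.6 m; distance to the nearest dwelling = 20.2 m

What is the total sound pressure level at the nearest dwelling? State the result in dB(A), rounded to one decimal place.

87.3 dB(A)

Propagate each source to the receiver with L = L_ref − 20·log₁₀(r/r_ref), then add intensities.
air handling unit: 74.1 − 20·log₁₀(63.4/4.6) = 74.1 − 22.79 = 51.31 dB(A).
woodworking router: 97.2 − 20·log₁₀(14.4/4.6) = 97.2 − 9.91 = 87.29 dB(A).
transformer: 75.2 − 20·log₁₀(20.2/4.6) = 75.2 − 12.85 = 62.35 dB(A).
Σ 10^(L/10) = 5.374e+08 → L_total = 10·log₁₀(5.374e+08) = 87.30 dB(A).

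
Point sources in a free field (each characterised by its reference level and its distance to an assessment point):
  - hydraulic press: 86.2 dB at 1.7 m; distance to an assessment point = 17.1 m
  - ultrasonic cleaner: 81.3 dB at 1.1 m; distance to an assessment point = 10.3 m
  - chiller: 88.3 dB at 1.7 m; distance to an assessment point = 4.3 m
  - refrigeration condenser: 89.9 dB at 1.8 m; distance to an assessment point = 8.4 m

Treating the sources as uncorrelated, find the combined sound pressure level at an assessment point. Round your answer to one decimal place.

Apply inverse-square spreading to bring every level to the receiver, then sum 10^(L/10).
hydraulic press: 86.2 − 20·log₁₀(17.1/1.7) = 86.2 − 20.05 = 66.15 dB.
ultrasonic cleaner: 81.3 − 20·log₁₀(10.3/1.1) = 81.3 − 19.43 = 61.87 dB.
chiller: 88.3 − 20·log₁₀(4.3/1.7) = 88.3 − 8.06 = 80.24 dB.
refrigeration condenser: 89.9 − 20·log₁₀(8.4/1.8) = 89.9 − 13.38 = 76.52 dB.
Σ 10^(L/10) = 1.562e+08 → L_total = 10·log₁₀(1.562e+08) = 81.94 dB.

81.9 dB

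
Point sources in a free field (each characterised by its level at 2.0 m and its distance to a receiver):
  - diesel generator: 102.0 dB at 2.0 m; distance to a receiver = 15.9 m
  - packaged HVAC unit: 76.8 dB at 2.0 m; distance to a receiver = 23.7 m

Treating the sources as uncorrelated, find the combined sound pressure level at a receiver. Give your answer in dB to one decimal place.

Propagate each source to the receiver with L = L_ref − 20·log₁₀(r/r_ref), then add intensities.
diesel generator: 102.0 − 20·log₁₀(15.9/2.0) = 102.0 − 18.01 = 83.99 dB.
packaged HVAC unit: 76.8 − 20·log₁₀(23.7/2.0) = 76.8 − 21.47 = 55.33 dB.
Σ 10^(L/10) = 2.511e+08 → L_total = 10·log₁₀(2.511e+08) = 84.00 dB.

84.0 dB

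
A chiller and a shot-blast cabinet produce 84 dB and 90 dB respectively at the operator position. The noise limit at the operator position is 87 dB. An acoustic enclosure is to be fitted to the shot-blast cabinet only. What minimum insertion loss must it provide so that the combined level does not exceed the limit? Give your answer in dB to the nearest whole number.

6 dB

Fixed contribution from the other source: Σ 10^(L/10) = 10^(84/10) = 2.512e+08 (84.00 dB).
To meet 87 dB overall, the treated shot-blast cabinet may contribute at most 10^(87/10) − 2.512e+08 = 2.500e+08, i.e. 83.98 dB.
Required insertion loss = 90 − 83.98 = 6.02 dB.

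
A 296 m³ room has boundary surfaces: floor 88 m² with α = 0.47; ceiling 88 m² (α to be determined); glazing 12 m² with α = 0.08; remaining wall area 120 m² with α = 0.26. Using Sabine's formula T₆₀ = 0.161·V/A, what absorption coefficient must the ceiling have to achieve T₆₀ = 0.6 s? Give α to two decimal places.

0.07

A = 0.161·V/T₆₀ = 0.161·296/0.6 = 79.43 m² sabins.
Absorption from the other surfaces = 88·0.47 + 12·0.08 + 120·0.26 = 73.52 m², so the ceiling must supply 5.91 m² over 88 m².
α = 5.91/88 = 0.067.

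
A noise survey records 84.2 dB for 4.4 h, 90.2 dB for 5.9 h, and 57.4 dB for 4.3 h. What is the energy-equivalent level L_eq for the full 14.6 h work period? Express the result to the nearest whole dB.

87 dB

L_eq = 10·log₁₀[(1/T)·Σ tᵢ·10^(Lᵢ/10)] with T = 14.6 h.
Σ tᵢ·10^(Lᵢ/10) = 4.4·10^(84.2/10) + 5.9·10^(90.2/10) + 4.3·10^(57.4/10) = 7.338e+09.
L_eq = 10·log₁₀(7.338e+09/14.6) = 87.01 dB.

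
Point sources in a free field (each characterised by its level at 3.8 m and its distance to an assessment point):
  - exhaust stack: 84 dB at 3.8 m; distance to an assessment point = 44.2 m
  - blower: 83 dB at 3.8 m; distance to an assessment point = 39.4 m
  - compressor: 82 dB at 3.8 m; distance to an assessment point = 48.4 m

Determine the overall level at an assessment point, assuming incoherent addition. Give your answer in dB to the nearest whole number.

First find each source's level at the receiver (point-source: −20·log₁₀(r/r_ref)), then combine on an intensity basis.
exhaust stack: 84 − 20·log₁₀(44.2/3.8) = 84 − 21.31 = 62.69 dB.
blower: 83 − 20·log₁₀(39.4/3.8) = 83 − 20.31 = 62.69 dB.
compressor: 82 − 20·log₁₀(48.4/3.8) = 82 − 22.10 = 59.90 dB.
Σ 10^(L/10) = 4.690e+06 → L_total = 10·log₁₀(4.690e+06) = 66.71 dB.

67 dB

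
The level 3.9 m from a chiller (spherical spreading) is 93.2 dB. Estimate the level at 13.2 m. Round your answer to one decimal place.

82.6 dB

Spherical spreading from a point source gives a 20·log₁₀(r₂/r₁) drop.
L₂ = 93.2 − 20·log₁₀(13.2/3.9) = 93.2 − 10.590 = 82.61 dB.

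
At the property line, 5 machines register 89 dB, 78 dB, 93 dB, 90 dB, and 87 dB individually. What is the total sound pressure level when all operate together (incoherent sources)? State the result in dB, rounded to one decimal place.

Incoherent sources combine by intensity addition: L_total = 10·log₁₀(Σ 10^(L_i/10)).
Σ 10^(L/10) = 10^(89/10) + 10^(78/10) + 10^(93/10) + 10^(90/10) + 10^(87/10) = 4.354e+09.
L_total = 10·log₁₀(4.354e+09) = 96.39 dB.

96.4 dB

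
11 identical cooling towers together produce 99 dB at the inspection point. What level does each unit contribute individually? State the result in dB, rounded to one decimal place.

Dividing the total intensity by 11 lowers the level by 10·log₁₀ 11 = 10.414 dB: L₁ = 99 − 10.414.

88.6 dB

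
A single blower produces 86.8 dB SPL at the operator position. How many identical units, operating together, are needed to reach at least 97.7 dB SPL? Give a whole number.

Need L₁ + 10·log₁₀ N ≥ 97.7, i.e. log₁₀ N ≥ 1.09.
N ≥ 10^(10.9/10) = 12.303, so N = 13.

13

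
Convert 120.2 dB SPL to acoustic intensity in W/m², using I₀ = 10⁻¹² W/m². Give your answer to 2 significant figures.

1.0 W/m²

I/I₀ = 10^(120.2/10) = 1.047e+12, so I = 1.047e+12 × 10⁻¹² W/m².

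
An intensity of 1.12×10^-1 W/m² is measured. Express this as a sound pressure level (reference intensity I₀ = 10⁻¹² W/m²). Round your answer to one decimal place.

Dividing by I₀ shifts the exponent by 12: I/I₀ = 1.12×10^11.
L = 10·(0.0492 + 11) = 110.49 dB.

110.5 dB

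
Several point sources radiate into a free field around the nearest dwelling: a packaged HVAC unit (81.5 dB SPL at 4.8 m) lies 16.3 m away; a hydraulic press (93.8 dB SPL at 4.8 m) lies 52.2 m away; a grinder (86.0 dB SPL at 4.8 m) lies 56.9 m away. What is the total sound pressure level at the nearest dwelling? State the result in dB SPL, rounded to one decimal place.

75.5 dB SPL

Apply inverse-square spreading to bring every level to the receiver, then sum 10^(L/10).
packaged HVAC unit: 81.5 − 20·log₁₀(16.3/4.8) = 81.5 − 10.62 = 70.88 dB SPL.
hydraulic press: 93.8 − 20·log₁₀(52.2/4.8) = 93.8 − 20.73 = 73.07 dB SPL.
grinder: 86.0 − 20·log₁₀(56.9/4.8) = 86.0 − 21.48 = 64.52 dB SPL.
Σ 10^(L/10) = 3.537e+07 → L_total = 10·log₁₀(3.537e+07) = 75.49 dB SPL.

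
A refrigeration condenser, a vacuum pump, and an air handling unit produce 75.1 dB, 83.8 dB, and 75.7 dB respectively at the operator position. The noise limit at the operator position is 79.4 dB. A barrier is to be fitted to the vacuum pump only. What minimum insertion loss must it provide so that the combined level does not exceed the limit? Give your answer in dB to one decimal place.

Everything except the vacuum pump sums to 10^(75.1/10) + 10^(75.7/10) = 6.951e+07 in linear terms, 78.42 dB.
To meet 79.4 dB overall, the treated vacuum pump may contribute at most 10^(79.4/10) − 6.951e+07 = 1.758e+07, i.e. 72.45 dB.
So the vacuum pump must be reduced from 83.8 to 72.45 dB: IL = 11.35 dB.

11.3 dB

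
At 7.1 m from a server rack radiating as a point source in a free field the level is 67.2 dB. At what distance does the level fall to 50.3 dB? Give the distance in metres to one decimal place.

For a point source L₁ − L₂ = 20·log₁₀(r₂/r₁), so r₂ = r₁·10^((L₁−L₂)/20).
r₂ = 7.1·10^((67.2−50.3)/20) = 7.1·10^(16.9/20) = 49.69 m.

49.7 m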